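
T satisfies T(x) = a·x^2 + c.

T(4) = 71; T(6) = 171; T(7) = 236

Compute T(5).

116

From T(4) = 71 and T(6) = 171: 16a + c = 71 and 36a + c = 171.
Subtracting: 20a = 100, so a = 5; then c = 71 − 5·16 = -9.
So T(x) = 5x² − 9, and T(5) = 116.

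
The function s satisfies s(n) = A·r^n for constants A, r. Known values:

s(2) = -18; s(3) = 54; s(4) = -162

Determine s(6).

Consecutive ratio: 54/(-18) = -3, and -162/54 = -3, so r = -3.
Then A·(-3)^2 = -18 gives A = -2, and s(n) = -2·(-3)^n.
s(6) = -2·(-3)^6 = -1458.

-1458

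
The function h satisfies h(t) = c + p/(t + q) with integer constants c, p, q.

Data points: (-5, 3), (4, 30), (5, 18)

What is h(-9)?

4

(h(t) − c)(t + q) = p for each data point; the three points give a linear system in c and q, then p follows.
Solving: c = 6, q = -3, p = 24, so h(t) = 6 + 24/(t − 3).
Then h(-9) = 6 + 24/(-12) = 4.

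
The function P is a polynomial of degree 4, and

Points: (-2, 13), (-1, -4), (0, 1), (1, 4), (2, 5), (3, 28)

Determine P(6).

829

First differences: -17, 5, 3, 1, 23. Second differences: 22, -2, -2, 22. Third differences: -24, 0, 24. Fourth differences: 24, 24.
Level-4 differences are constant, so P has degree 4.
Fitting a degree-4 polynomial gives P(n) = n^4 - 2n³ - 2n² + 6n + 1.
Then P(6) = 829.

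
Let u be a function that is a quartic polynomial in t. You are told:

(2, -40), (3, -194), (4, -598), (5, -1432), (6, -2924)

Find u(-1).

2

Write u(t) = at^4 + bt³ + ct² + dt + e; the 5 given values yield a linear system in the 5 coefficients.
Solving, u(t) = -2t^4 - 2t³ + 3t² - t - 2.
Then u(-1) = 2.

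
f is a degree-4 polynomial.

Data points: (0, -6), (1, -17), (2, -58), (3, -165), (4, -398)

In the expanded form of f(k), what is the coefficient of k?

-2

Write f(k) = ak^4 + bk³ + ck² + dk + e; the 5 given values yield a linear system in the 5 coefficients.
Solving, f(k) = -k^4 - 8k² - 2k - 6.
The coefficient of k is -2.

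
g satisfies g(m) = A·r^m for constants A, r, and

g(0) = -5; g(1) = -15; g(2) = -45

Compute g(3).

Consecutive ratio: -15/(-5) = 3, and -45/(-15) = 3, so r = 3.
Then A·3^0 = -5 gives A = -5, and g(m) = -5·3^m.
g(3) = -5·3^3 = -135.

-135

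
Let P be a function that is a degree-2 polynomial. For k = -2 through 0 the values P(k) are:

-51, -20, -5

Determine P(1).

Write P(k) = ak² + bk + c; the 3 given values yield a linear system in the 3 coefficients.
Solving, P(k) = -8k² + 7k - 5.
Then P(1) = -6.

-6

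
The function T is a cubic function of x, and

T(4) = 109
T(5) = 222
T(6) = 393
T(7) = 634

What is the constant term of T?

-3

Write T(x) = ax³ + bx² + cx + d; the 4 given values yield a linear system in the 4 coefficients.
Solving, T(x) = 2x³ - x² - 3.
The constant term is T(0) = -3.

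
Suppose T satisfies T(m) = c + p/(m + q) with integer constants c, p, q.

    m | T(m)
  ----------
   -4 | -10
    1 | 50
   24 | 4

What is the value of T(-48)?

(T(m) − c)(m + q) = p for each data point; the three points give a linear system in c and q, then p follows.
Solving: c = 2, q = 0, p = 48, so T(m) = 2 + 48/(m + 0).
Then T(-48) = 2 + 48/(-48) = 1.

1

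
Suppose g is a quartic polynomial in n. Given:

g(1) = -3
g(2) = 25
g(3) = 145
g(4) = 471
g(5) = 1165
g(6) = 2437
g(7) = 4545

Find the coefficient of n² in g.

2

Write g(n) = an^4 + bn³ + cn² + dn + e; the 7 given values yield a linear system in the 5 coefficients.
Solving, g(n) = 2n^4 - n³ + 2n² - n - 5.
The coefficient of n² is 2.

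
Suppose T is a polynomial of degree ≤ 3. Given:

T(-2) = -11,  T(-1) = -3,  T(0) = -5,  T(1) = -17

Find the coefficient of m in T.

-7

First differences: 8, -2, -12. Second differences: -10, -10.
Level-2 differences are constant, so T has degree 2.
Fitting a degree-2 polynomial gives T(m) = -5m² - 7m - 5.
The coefficient of m is -7.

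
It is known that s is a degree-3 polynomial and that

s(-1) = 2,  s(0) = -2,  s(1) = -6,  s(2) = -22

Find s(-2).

18

Write s(n) = an³ + bn² + cn + d; the 4 given values yield a linear system in the 4 coefficients.
Solving, s(n) = -2n³ - 2n - 2.
Then s(-2) = 18.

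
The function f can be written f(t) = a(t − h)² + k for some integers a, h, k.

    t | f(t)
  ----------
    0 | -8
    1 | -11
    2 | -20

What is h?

First differences -3, -9; second difference -6 = 2a, so a = -3.
Expanding, the t-coefficient is −2ah = 6h; matching it to the data gives h = 0, and then k = -8.
So f(t) = -3(t + 0)² − 8.
Hence h = 0.

0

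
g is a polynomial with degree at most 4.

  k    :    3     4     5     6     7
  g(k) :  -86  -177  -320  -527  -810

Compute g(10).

-2235

First differences: -91, -143, -207, -283. Second differences: -52, -64, -76. Third differences: -12, -12.
Level-3 differences are constant, so g has degree 3.
Fitting a degree-3 polynomial gives g(k) = -2k³ - 2k² - 3k - 5.
Then g(10) = -2235.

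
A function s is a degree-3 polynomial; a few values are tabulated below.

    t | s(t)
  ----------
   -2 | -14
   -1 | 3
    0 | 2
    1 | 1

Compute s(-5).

-353

Write s(t) = at³ + bt² + ct + d; the 4 given values yield a linear system in the 4 coefficients.
Solving, s(t) = 3t³ - 4t + 2.
Then s(-5) = -353.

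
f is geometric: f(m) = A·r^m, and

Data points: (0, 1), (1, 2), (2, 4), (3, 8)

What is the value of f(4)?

Consecutive ratio: 2/1 = 2, and 4/2 = 2, so r = 2.
Then A·2^0 = 1 gives A = 1, and f(m) = 1·2^m.
f(4) = 1·2^4 = 16.

16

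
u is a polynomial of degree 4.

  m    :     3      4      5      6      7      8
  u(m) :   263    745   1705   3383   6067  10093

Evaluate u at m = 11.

34303

Write u(m) = am^4 + bm³ + cm² + dm + e; the 6 given values yield a linear system in the 5 coefficients.
Solving, u(m) = 2m^4 + 4m³ - 3m² + 5m + 5.
Then u(11) = 34303.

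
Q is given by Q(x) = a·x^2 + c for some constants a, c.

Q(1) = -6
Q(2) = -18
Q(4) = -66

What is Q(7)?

-198

From Q(1) = -6 and Q(2) = -18: 1a + c = -6 and 4a + c = -18.
Subtracting: 3a = -12, so a = -4; then c = -6 − (-4)·1 = -2.
So Q(x) = -4x² − 2, and Q(7) = -198.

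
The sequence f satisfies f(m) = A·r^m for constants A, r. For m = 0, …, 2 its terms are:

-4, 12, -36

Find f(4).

-324

Consecutive ratio: 12/(-4) = -3, and -36/12 = -3, so r = -3.
Then A·(-3)^0 = -4 gives A = -4, and f(m) = -4·(-3)^m.
f(4) = -4·(-3)^4 = -324.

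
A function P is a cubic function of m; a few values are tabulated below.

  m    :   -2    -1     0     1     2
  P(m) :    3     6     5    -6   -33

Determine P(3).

-82

First differences: 3, -1, -11, -27. Second differences: -4, -10, -16. Third differences: -6, -6.
Level-3 differences are constant, so P has degree 3.
Fitting a degree-3 polynomial gives P(m) = -m³ - 5m² - 5m + 5.
Then P(3) = -82.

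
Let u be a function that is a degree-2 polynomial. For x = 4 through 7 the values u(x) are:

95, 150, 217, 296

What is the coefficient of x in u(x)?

1

First differences: 55, 67, 79. Second differences: 12, 12.
Level-2 differences are constant, so u has degree 2.
Fitting a degree-2 polynomial gives u(x) = 6x² + x - 5.
The coefficient of x is 1.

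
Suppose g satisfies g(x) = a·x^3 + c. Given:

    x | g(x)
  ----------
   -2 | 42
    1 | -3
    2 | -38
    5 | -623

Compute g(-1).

7

From g(-2) = 42 and g(1) = -3: -8a + c = 42 and 1a + c = -3.
Subtracting: 9a = -45, so a = -5; then c = 42 − (-5)·(-8) = 2.
So g(x) = -5x³ + 2, and g(-1) = 7.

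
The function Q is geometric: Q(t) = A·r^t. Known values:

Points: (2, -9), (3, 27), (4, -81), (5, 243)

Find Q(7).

2187

Consecutive ratio: 27/(-9) = -3, and -81/27 = -3, so r = -3.
Then A·(-3)^2 = -9 gives A = -1, and Q(t) = -1·(-3)^t.
Q(7) = -1·(-3)^7 = 2187.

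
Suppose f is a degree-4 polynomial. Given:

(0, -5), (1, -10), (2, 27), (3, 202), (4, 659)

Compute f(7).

5882

Write f(m) = am^4 + bm³ + cm² + dm + e; the 5 given values yield a linear system in the 5 coefficients.
Solving, f(m) = 2m^4 + 4m³ - 5m² - 6m - 5.
Then f(7) = 5882.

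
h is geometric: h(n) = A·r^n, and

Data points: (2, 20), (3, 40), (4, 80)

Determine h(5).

160

Consecutive ratio: 40/20 = 2, and 80/40 = 2, so r = 2.
Then A·2^2 = 20 gives A = 5, and h(n) = 5·2^n.
h(5) = 5·2^5 = 160.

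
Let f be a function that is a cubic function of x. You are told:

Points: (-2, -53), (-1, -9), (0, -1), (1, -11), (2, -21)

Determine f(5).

129

Write f(x) = ax³ + bx² + cx + d; the 5 given values yield a linear system in the 4 coefficients.
Solving, f(x) = 3x³ - 9x² - 4x - 1.
Then f(5) = 129.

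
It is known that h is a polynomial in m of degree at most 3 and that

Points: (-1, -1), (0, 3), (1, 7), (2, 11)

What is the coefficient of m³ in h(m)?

Write h(m) = am³ + bm² + cm + d; the 4 given values yield a linear system in the 4 coefficients.
Solving, the top 2 coefficients vanish, and h(m) = 4m + 3.
The coefficient of m³ is 0.

0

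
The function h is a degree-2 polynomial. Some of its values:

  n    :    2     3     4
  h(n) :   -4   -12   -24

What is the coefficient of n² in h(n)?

-2

Write h(n) = an² + bn + c; the 3 given values yield a linear system in the 3 coefficients.
Solving, h(n) = -2n² + 2n.
The coefficient of n² is -2.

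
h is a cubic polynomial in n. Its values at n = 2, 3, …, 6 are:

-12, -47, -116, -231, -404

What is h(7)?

-647

Write h(n) = an³ + bn² + cn + d; the 5 given values yield a linear system in the 4 coefficients.
Solving, h(n) = -2n³ + n² - 2n + 4.
Then h(7) = -647.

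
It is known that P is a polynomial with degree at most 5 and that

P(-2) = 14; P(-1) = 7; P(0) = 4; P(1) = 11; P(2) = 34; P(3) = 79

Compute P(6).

406

Write P(t) = at^5 + bt^4 + ct³ + dt² + et + p; the 6 given values yield a linear system in the 6 coefficients.
Solving, the top 2 coefficients vanish, and P(t) = t³ + 5t² + t + 4.
Then P(6) = 406.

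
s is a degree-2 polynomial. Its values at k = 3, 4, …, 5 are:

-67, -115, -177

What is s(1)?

Write s(k) = ak² + bk + c; the 3 given values yield a linear system in the 3 coefficients.
Solving, s(k) = -7k² + k - 7.
Then s(1) = -13.

-13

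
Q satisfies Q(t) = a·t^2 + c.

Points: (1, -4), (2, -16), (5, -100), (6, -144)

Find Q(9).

-324

From Q(1) = -4 and Q(2) = -16: 1a + c = -4 and 4a + c = -16.
Subtracting: 3a = -12, so a = -4; then c = -4 − (-4)·1 = 0.
So Q(t) = -4t² + 0, and Q(9) = -324.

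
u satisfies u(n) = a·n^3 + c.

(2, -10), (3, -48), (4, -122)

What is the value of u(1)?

4

From u(2) = -10 and u(3) = -48: 8a + c = -10 and 27a + c = -48.
Subtracting: 19a = -38, so a = -2; then c = -10 − (-2)·8 = 6.
So u(n) = -2n³ + 6, and u(1) = 4.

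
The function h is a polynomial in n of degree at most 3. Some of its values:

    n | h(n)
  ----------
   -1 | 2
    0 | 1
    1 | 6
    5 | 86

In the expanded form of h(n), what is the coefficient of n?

Write h(n) = an³ + bn² + cn + d; the 4 given values yield a linear system in the 4 coefficients.
Solving, the leading coefficient vanishes, and h(n) = 3n² + 2n + 1.
The coefficient of n is 2.

2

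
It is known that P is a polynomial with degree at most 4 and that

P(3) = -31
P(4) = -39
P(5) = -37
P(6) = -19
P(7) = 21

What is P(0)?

Write P(x) = ax^4 + bx³ + cx² + dx + e; the 5 given values yield a linear system in the 5 coefficients.
Solving, the leading coefficient vanishes, and P(x) = x³ - 7x² + 4x - 7.
The constant term is P(0) = -7.

-7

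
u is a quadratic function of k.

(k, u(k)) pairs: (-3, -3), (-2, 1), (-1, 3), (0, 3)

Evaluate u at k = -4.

Write u(k) = ak² + bk + c; the 4 given values yield a linear system in the 3 coefficients.
Solving, u(k) = -k² - k + 3.
Then u(-4) = -9.

-9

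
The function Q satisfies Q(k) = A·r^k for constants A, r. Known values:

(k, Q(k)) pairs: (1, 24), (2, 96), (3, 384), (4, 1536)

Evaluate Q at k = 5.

6144

Consecutive ratio: 96/24 = 4, and 384/96 = 4, so r = 4.
Then A·4^1 = 24 gives A = 6, and Q(k) = 6·4^k.
Q(5) = 6·4^5 = 6144.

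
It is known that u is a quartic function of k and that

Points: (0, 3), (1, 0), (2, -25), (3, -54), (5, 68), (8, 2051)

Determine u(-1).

Write u(k) = ak^4 + bk³ + ck² + dk + e; the 6 given values yield a linear system in the 5 coefficients.
Solving, u(k) = k^4 - 3k³ - 9k² + 8k + 3.
Then u(-1) = -10.

-10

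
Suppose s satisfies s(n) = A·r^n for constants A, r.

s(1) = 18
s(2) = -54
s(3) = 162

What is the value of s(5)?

1458

Consecutive ratio: -54/18 = -3, and 162/(-54) = -3, so r = -3.
Then A·(-3)^1 = 18 gives A = -6, and s(n) = -6·(-3)^n.
s(5) = -6·(-3)^5 = 1458.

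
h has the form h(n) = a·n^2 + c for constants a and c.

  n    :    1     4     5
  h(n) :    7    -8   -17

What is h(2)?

From h(1) = 7 and h(4) = -8: 1a + c = 7 and 16a + c = -8.
Subtracting: 15a = -15, so a = -1; then c = 7 − (-1)·1 = 8.
So h(n) = -1n² + 8, and h(2) = 4.

4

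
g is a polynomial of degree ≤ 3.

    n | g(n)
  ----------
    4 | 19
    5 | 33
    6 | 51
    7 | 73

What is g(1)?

First differences: 14, 18, 22. Second differences: 4, 4.
Level-2 differences are constant, so g has degree 2.
Fitting a degree-2 polynomial gives g(n) = 2n² - 4n + 3.
Then g(1) = 1.

1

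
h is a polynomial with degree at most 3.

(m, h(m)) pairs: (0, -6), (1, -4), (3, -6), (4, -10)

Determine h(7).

-34

Write h(m) = am³ + bm² + cm + d; the 4 given values yield a linear system in the 4 coefficients.
Solving, the leading coefficient vanishes, and h(m) = -m² + 3m - 6.
Then h(7) = -34.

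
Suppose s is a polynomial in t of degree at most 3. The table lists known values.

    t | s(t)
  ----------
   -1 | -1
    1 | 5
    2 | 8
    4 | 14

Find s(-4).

Write s(t) = at³ + bt² + ct + d; the 4 given values yield a linear system in the 4 coefficients.
Solving, the top 2 coefficients vanish, and s(t) = 3t + 2.
Then s(-4) = -10.

-10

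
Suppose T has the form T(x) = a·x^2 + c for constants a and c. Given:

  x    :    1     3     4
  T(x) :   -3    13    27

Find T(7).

From T(1) = -3 and T(3) = 13: 1a + c = -3 and 9a + c = 13.
Subtracting: 8a = 16, so a = 2; then c = -3 − 2·1 = -5.
So T(x) = 2x² − 5, and T(7) = 93.

93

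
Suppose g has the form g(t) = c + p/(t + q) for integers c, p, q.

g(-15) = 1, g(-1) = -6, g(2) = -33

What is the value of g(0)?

-9

(g(t) − c)(t + q) = p for each data point; the three points give a linear system in c and q, then p follows.
Solving: c = 3, q = -3, p = 36, so g(t) = 3 + 36/(t − 3).
Then g(0) = 3 + 36/(-3) = -9.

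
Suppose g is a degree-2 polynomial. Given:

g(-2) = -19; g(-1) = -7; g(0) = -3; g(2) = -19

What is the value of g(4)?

Write g(t) = at² + bt + c; the 4 given values yield a linear system in the 3 coefficients.
Solving, g(t) = -4t² - 3.
Then g(4) = -67.

-67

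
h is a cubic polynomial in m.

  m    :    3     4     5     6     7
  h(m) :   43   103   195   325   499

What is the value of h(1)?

-5

Write h(m) = am³ + bm² + cm + d; the 5 given values yield a linear system in the 4 coefficients.
Solving, h(m) = m³ + 4m² - 5m - 5.
Then h(1) = -5.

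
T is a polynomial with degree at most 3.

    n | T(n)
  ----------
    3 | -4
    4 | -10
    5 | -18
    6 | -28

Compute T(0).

2

First differences: -6, -8, -10. Second differences: -2, -2.
Level-2 differences are constant, so T has degree 2.
Fitting a degree-2 polynomial gives T(n) = -n² + n + 2.
Then T(0) = 2.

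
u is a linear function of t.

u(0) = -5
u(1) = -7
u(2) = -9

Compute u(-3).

Write u(t) = at + b; the 3 given values yield a linear system in the 2 coefficients.
Solving, u(t) = -2t - 5.
Then u(-3) = 1.

1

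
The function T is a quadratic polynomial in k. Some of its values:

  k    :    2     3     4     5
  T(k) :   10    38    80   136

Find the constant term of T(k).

Write T(k) = ak² + bk + c; the 4 given values yield a linear system in the 3 coefficients.
Solving, T(k) = 7k² - 7k - 4.
The constant term is T(0) = -4.

-4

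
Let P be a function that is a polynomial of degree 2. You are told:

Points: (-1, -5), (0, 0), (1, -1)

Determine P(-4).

Write P(x) = ax² + bx + c; the 3 given values yield a linear system in the 3 coefficients.
Solving, P(x) = -3x² + 2x.
Then P(-4) = -56.

-56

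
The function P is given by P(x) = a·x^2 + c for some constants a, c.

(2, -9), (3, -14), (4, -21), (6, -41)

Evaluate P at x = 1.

From P(2) = -9 and P(3) = -14: 4a + c = -9 and 9a + c = -14.
Subtracting: 5a = -5, so a = -1; then c = -9 − (-1)·4 = -5.
So P(x) = -1x² − 5, and P(1) = -6.

-6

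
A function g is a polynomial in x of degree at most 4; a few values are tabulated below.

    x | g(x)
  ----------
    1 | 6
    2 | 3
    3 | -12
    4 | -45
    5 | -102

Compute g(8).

-477

Write g(x) = ax^4 + bx³ + cx² + dx + e; the 5 given values yield a linear system in the 5 coefficients.
Solving, the leading coefficient vanishes, and g(x) = -x³ + 4x + 3.
Then g(8) = -477.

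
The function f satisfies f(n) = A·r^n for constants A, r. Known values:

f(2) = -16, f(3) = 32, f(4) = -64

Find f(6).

-256

Consecutive ratio: 32/(-16) = -2, and -64/32 = -2, so r = -2.
Then A·(-2)^2 = -16 gives A = -4, and f(n) = -4·(-2)^n.
f(6) = -4·(-2)^6 = -256.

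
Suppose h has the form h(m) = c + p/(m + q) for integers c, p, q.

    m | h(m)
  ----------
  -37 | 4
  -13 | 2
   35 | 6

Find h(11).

8

(h(m) − c)(m + q) = p for each data point; the three points give a linear system in c and q, then p follows.
Solving: c = 5, q = 1, p = 36, so h(m) = 5 + 36/(m + 1).
Then h(11) = 5 + 36/12 = 8.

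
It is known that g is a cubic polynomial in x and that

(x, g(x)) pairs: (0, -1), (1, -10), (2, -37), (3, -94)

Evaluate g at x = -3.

38

Write g(x) = ax³ + bx² + cx + d; the 4 given values yield a linear system in the 4 coefficients.
Solving, g(x) = -2x³ - 3x² - 4x - 1.
Then g(-3) = 38.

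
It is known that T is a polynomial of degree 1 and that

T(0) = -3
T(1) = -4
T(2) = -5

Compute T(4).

-7

Write T(t) = at + b; the 3 given values yield a linear system in the 2 coefficients.
Solving, T(t) = -t - 3.
Then T(4) = -7.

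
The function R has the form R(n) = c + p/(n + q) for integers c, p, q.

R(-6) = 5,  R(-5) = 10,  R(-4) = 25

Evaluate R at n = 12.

(R(n) − c)(n + q) = p for each data point; the three points give a linear system in c and q, then p follows.
Solving: c = -5, q = 3, p = -30, so R(n) = -5 − 30/(n + 3).
Then R(12) = -5 − 30/15 = -7.

-7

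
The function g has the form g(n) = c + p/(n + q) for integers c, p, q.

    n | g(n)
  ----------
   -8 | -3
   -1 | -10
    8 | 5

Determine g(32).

(g(n) − c)(n + q) = p for each data point; the three points give a linear system in c and q, then p follows.
Solving: c = 0, q = -2, p = 30, so g(n) = 30/(n − 2).
Then g(32) = 0 + 30/30 = 1.

1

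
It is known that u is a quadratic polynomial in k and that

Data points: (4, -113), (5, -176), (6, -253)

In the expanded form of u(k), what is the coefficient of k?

0

Write u(k) = ak² + bk + c; the 3 given values yield a linear system in the 3 coefficients.
Solving, u(k) = -7k² - 1.
The coefficient of k is 0.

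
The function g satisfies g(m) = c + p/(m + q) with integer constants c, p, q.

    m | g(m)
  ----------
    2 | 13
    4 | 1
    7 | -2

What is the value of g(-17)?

-6

(g(m) − c)(m + q) = p for each data point; the three points give a linear system in c and q, then p follows.
Solving: c = -5, q = -1, p = 18, so g(m) = -5 + 18/(m − 1).
Then g(-17) = -5 + 18/(-18) = -6.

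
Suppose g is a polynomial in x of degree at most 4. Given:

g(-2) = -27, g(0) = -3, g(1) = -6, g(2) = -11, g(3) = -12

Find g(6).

Write g(x) = ax^4 + bx³ + cx² + dx + e; the 5 given values yield a linear system in the 5 coefficients.
Solving, the leading coefficient vanishes, and g(x) = x³ - 4x² - 3.
Then g(6) = 69.

69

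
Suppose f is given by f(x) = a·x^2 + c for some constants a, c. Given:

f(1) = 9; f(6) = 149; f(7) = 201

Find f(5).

105

From f(1) = 9 and f(6) = 149: 1a + c = 9 and 36a + c = 149.
Subtracting: 35a = 140, so a = 4; then c = 9 − 4·1 = 5.
So f(x) = 4x² + 5, and f(5) = 105.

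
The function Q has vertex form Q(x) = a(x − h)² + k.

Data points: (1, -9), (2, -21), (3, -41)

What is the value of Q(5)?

First differences -12, -20; second difference -8 = 2a, so a = -4.
Expanding, the x-coefficient is −2ah = 8h; matching it to the data gives h = 0, and then k = -5.
So Q(x) = -4(x + 0)² − 5.
Q(5) = -4·5² − 5 = -105.

-105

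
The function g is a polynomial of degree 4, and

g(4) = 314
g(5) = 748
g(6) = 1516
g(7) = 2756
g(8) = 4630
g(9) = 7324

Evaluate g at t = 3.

First differences: 434, 768, 1240, 1874, 2694. Second differences: 334, 472, 634, 820. Third differences: 138, 162, 186. Fourth differences: 24, 24.
Level-4 differences are constant, so g has degree 4.
Fitting a degree-4 polynomial gives g(t) = t^4 + t³ + t² - 5t - 2.
Then g(3) = 100.

100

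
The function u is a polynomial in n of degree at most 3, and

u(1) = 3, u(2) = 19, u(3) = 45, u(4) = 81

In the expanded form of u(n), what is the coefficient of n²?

5

Write u(n) = an³ + bn² + cn + d; the 4 given values yield a linear system in the 4 coefficients.
Solving, the leading coefficient vanishes, and u(n) = 5n² + n - 3.
The coefficient of n² is 5.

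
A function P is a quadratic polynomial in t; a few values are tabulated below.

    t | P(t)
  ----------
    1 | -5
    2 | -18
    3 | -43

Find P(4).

-80

Write P(t) = at² + bt + c; the 3 given values yield a linear system in the 3 coefficients.
Solving, P(t) = -6t² + 5t - 4.
Then P(4) = -80.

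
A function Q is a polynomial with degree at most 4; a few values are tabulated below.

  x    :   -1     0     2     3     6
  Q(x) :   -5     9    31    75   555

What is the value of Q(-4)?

Write Q(x) = ax^4 + bx³ + cx² + dx + e; the 5 given values yield a linear system in the 5 coefficients.
Solving, the leading coefficient vanishes, and Q(x) = 3x³ - 4x² + 7x + 9.
Then Q(-4) = -275.

-275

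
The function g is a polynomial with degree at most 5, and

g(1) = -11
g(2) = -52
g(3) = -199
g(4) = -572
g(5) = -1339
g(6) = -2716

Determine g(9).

-13387

First differences: -41, -147, -373, -767, -1377. Second differences: -106, -226, -394, -610. Third differences: -120, -168, -216. Fourth differences: -48, -48.
Level-4 differences are constant, so g has degree 4.
Fitting a degree-4 polynomial gives g(n) = -2n^4 - 3n² - 2n - 4.
Then g(9) = -13387.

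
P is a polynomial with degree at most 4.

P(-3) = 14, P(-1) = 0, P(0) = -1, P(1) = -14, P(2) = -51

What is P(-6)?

Write P(t) = at^4 + bt³ + ct² + dt + e; the 5 given values yield a linear system in the 5 coefficients.
Solving, the leading coefficient vanishes, and P(t) = -2t³ - 6t² - 5t - 1.
Then P(-6) = 245.

245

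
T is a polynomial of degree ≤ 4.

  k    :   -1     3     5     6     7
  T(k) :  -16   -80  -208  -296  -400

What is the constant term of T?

Write T(k) = ak^4 + bk³ + ck² + dk + e; the 5 given values yield a linear system in the 5 coefficients.
Solving, the top 2 coefficients vanish, and T(k) = -8k² - 8.
The constant term is T(0) = -8.

-8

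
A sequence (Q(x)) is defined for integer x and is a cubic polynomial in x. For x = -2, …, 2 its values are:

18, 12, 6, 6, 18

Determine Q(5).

186

Write Q(x) = ax³ + bx² + cx + d; the 5 given values yield a linear system in the 4 coefficients.
Solving, Q(x) = x³ + 3x² - 4x + 6.
Then Q(5) = 186.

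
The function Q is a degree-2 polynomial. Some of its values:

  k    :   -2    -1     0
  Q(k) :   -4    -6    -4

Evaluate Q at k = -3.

Write Q(k) = ak² + bk + c; the 3 given values yield a linear system in the 3 coefficients.
Solving, Q(k) = 2k² + 4k - 4.
Then Q(-3) = 2.

2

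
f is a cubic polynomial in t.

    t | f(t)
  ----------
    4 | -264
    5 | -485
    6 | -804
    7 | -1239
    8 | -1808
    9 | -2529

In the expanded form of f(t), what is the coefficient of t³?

First differences: -221, -319, -435, -569, -721. Second differences: -98, -116, -134, -152. Third differences: -18, -18, -18.
Level-3 differences are constant, so f has degree 3.
Fitting a degree-3 polynomial gives f(t) = -3t³ - 4t² - 2t.
The coefficient of t³ is -3.

-3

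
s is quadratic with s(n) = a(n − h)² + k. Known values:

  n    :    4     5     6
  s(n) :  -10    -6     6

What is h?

4

First differences 4, 12; second difference 8 = 2a, so a = 4.
Expanding, the n-coefficient is −2ah = -8h; matching it to the data gives h = 4, and then k = -10.
So s(n) = 4(n − 4)² − 10.
Hence h = 4.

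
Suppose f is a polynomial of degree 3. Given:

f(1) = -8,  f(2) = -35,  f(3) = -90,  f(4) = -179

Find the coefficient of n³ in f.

-1

Write f(n) = an³ + bn² + cn + d; the 4 given values yield a linear system in the 4 coefficients.
Solving, f(n) = -n³ - 8n² + 4n - 3.
The coefficient of n³ is -1.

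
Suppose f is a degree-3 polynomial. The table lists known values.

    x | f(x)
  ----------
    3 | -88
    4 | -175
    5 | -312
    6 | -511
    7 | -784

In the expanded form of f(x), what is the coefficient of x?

Write f(x) = ax³ + bx² + cx + d; the 5 given values yield a linear system in the 4 coefficients.
Solving, f(x) = -2x³ - x² - 6x - 7.
The coefficient of x is -6.

-6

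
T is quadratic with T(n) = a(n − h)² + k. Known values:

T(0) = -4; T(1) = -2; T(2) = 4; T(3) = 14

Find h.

0

First differences 2, 6, 10; second difference 4 = 2a, so a = 2.
Expanding, the n-coefficient is −2ah = -4h; matching it to the data gives h = 0, and then k = -4.
So T(n) = 2(n + 0)² − 4.
Hence h = 0.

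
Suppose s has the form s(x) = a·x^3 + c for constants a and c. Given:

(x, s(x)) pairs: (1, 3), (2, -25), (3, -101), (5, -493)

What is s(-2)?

From s(1) = 3 and s(2) = -25: 1a + c = 3 and 8a + c = -25.
Subtracting: 7a = -28, so a = -4; then c = 3 − (-4)·1 = 7.
So s(x) = -4x³ + 7, and s(-2) = 39.

39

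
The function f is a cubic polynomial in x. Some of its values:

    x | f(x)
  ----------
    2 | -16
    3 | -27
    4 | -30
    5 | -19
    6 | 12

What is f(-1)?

5

First differences: -11, -3, 11, 31. Second differences: 8, 14, 20. Third differences: 6, 6.
Level-3 differences are constant, so f has degree 3.
Fitting a degree-3 polynomial gives f(x) = x³ - 5x² - 5x + 6.
Then f(-1) = 5.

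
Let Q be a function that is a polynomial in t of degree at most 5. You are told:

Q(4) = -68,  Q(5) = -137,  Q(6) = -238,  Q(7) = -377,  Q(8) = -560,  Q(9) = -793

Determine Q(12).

First differences: -69, -101, -139, -183, -233. Second differences: -32, -38, -44, -50. Third differences: -6, -6, -6.
Level-3 differences are constant, so Q has degree 3.
Fitting a degree-3 polynomial gives Q(t) = -t³ - t² + t + 8.
Then Q(12) = -1852.

-1852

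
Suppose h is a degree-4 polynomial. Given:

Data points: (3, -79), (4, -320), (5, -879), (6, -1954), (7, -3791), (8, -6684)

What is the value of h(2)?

First differences: -241, -559, -1075, -1837, -2893. Second differences: -318, -516, -762, -1056. Third differences: -198, -246, -294. Fourth differences: -48, -48.
Level-4 differences are constant, so h has degree 4.
Fitting a degree-4 polynomial gives h(k) = -2k^4 + 3k³ - k² + 5k - 4.
Then h(2) = -6.

-6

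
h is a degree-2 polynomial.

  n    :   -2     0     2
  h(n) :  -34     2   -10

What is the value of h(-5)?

-178

Write h(n) = an² + bn + c; the 3 given values yield a linear system in the 3 coefficients.
Solving, h(n) = -6n² + 6n + 2.
Then h(-5) = -178.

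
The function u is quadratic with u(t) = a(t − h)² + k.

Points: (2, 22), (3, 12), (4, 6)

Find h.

5

First differences -10, -6; second difference 4 = 2a, so a = 2.
Expanding, the t-coefficient is −2ah = -4h; matching it to the data gives h = 5, and then k = 4.
So u(t) = 2(t − 5)² + 4.
Hence h = 5.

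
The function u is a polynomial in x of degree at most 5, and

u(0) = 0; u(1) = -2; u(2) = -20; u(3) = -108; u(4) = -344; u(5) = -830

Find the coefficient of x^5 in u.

0

First differences: -2, -18, -88, -236, -486. Second differences: -16, -70, -148, -250. Third differences: -54, -78, -102. Fourth differences: -24, -24.
Level-4 differences are constant, so u has degree 4.
Fitting a degree-4 polynomial gives u(x) = -x^4 - 3x³ + 8x² - 6x.
The coefficient of x^5 is 0.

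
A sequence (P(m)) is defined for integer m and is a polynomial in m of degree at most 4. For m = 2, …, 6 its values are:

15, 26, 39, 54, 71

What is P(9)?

134

First differences: 11, 13, 15, 17. Second differences: 2, 2, 2.
Level-2 differences are constant, so P has degree 2.
Fitting a degree-2 polynomial gives P(m) = m² + 6m - 1.
Then P(9) = 134.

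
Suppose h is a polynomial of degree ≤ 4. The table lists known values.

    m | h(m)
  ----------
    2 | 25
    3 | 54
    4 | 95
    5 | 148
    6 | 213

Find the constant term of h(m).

First differences: 29, 41, 53, 65. Second differences: 12, 12, 12.
Level-2 differences are constant, so h has degree 2.
Fitting a degree-2 polynomial gives h(m) = 6m² - m + 3.
The constant term is h(0) = 3.

3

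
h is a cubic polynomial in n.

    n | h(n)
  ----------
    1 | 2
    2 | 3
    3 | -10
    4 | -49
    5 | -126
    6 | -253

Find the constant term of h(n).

-1

Write h(n) = an³ + bn² + cn + d; the 6 given values yield a linear system in the 4 coefficients.
Solving, h(n) = -2n³ + 5n² - 1.
The constant term is h(0) = -1.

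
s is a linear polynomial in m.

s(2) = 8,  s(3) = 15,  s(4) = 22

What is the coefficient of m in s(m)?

Write s(m) = am + b; the 3 given values yield a linear system in the 2 coefficients.
Solving, s(m) = 7m - 6.
The coefficient of m is 7.

7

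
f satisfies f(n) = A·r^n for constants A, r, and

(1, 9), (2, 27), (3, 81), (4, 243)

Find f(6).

Consecutive ratio: 27/9 = 3, and 81/27 = 3, so r = 3.
Then A·3^1 = 9 gives A = 3, and f(n) = 3·3^n.
f(6) = 3·3^6 = 2187.

2187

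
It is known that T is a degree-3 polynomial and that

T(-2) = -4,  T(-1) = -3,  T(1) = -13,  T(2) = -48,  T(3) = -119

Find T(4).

-238

Write T(m) = am³ + bm² + cm + d; the 5 given values yield a linear system in the 4 coefficients.
Solving, T(m) = -2m³ - 6m² - 3m - 2.
Then T(4) = -238.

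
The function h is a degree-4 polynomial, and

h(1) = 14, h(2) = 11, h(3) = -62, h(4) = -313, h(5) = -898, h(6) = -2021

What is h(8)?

-6937

First differences: -3, -73, -251, -585, -1123. Second differences: -70, -178, -334, -538. Third differences: -108, -156, -204. Fourth differences: -48, -48.
Level-4 differences are constant, so h has degree 4.
Fitting a degree-4 polynomial gives h(t) = -2t^4 + 2t³ + 3t² + 4t + 7.
Then h(8) = -6937.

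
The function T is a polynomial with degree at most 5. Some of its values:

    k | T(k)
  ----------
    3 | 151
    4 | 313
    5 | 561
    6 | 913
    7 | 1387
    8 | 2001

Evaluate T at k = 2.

Write T(k) = ak^5 + bk^4 + ck³ + dk² + ek + p; the 6 given values yield a linear system in the 6 coefficients.
Solving, the top 2 coefficients vanish, and T(k) = 3k³ + 7k² + 2k + 1.
Then T(2) = 57.

57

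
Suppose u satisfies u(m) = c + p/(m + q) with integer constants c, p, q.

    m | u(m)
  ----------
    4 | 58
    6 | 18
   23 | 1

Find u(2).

(u(m) − c)(m + q) = p for each data point; the three points give a linear system in c and q, then p follows.
Solving: c = -2, q = -3, p = 60, so u(m) = -2 + 60/(m − 3).
Then u(2) = -2 + 60/(-1) = -62.

-62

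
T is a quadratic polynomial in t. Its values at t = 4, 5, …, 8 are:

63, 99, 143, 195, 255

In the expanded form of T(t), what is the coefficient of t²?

4

First differences: 36, 44, 52, 60. Second differences: 8, 8, 8.
Level-2 differences are constant, so T has degree 2.
Fitting a degree-2 polynomial gives T(t) = 4t² - 1.
The coefficient of t² is 4.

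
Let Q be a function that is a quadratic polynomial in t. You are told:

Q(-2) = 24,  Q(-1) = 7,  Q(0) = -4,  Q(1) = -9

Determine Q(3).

-1

Write Q(t) = at² + bt + c; the 4 given values yield a linear system in the 3 coefficients.
Solving, Q(t) = 3t² - 8t - 4.
Then Q(3) = -1.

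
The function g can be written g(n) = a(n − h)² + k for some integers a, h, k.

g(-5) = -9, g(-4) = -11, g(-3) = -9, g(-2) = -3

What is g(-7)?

7

First differences -2, 2, 6; second difference 4 = 2a, so a = 2.
Expanding, the n-coefficient is −2ah = -4h; matching it to the data gives h = -4, and then k = -11.
So g(n) = 2(n + 4)² − 11.
g(-7) = 2·(-3)² − 11 = 7.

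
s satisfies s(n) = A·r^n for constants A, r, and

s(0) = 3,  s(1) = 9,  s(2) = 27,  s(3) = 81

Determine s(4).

243

Consecutive ratio: 9/3 = 3, and 27/9 = 3, so r = 3.
Then A·3^0 = 3 gives A = 3, and s(n) = 3·3^n.
s(4) = 3·3^4 = 243.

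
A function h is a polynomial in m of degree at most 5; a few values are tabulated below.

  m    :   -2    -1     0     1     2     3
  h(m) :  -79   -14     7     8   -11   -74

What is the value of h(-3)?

Write h(m) = am^5 + bm^4 + cm³ + dm² + em + p; the 6 given values yield a linear system in the 6 coefficients.
Solving, the leading coefficient vanishes, and h(m) = -m^4 + 2m³ - 9m² + 9m + 7.
Then h(-3) = -236.

-236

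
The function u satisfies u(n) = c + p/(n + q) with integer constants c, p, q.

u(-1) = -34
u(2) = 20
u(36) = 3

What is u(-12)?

(u(n) − c)(n + q) = p for each data point; the three points give a linear system in c and q, then p follows.
Solving: c = 2, q = 0, p = 36, so u(n) = 2 + 36/(n + 0).
Then u(-12) = 2 + 36/(-12) = -1.

-1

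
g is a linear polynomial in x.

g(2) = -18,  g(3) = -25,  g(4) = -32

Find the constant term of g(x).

First differences: -7, -7.
Level-1 differences are constant, so g has degree 1.
Fitting a degree-1 polynomial gives g(x) = -7x - 4.
The constant term is g(0) = -4.

-4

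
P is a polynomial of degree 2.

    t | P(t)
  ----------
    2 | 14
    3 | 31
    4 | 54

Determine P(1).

3

Write P(t) = at² + bt + c; the 3 given values yield a linear system in the 3 coefficients.
Solving, P(t) = 3t² + 2t - 2.
Then P(1) = 3.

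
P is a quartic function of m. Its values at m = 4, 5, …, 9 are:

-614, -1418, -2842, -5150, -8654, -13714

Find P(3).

-214

First differences: -804, -1424, -2308, -3504, -5060. Second differences: -620, -884, -1196, -1556. Third differences: -264, -312, -360. Fourth differences: -48, -48.
Level-4 differences are constant, so P has degree 4.
Fitting a degree-4 polynomial gives P(m) = -2m^4 - 8m² + 6m + 2.
Then P(3) = -214.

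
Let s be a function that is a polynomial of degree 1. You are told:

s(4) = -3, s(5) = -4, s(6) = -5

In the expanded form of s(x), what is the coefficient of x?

First differences: -1, -1.
Level-1 differences are constant, so s has degree 1.
Fitting a degree-1 polynomial gives s(x) = -x + 1.
The coefficient of x is -1.

-1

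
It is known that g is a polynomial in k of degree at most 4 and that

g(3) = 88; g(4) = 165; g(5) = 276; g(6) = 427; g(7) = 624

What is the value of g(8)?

First differences: 77, 111, 151, 197. Second differences: 34, 40, 46. Third differences: 6, 6.
Level-3 differences are constant, so g has degree 3.
Extending the table by one column gives the next first difference 249, so g(8) = 624 + 249 = 873.

873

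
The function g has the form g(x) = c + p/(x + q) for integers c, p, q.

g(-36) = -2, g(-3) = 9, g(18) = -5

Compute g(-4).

(g(x) − c)(x + q) = p for each data point; the three points give a linear system in c and q, then p follows.
Solving: c = -3, q = 0, p = -36, so g(x) = -3 − 36/(x + 0).
Then g(-4) = -3 − 36/(-4) = 6.

6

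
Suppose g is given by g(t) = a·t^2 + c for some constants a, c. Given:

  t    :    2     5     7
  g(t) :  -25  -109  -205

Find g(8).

From g(2) = -25 and g(5) = -109: 4a + c = -25 and 25a + c = -109.
Subtracting: 21a = -84, so a = -4; then c = -25 − (-4)·4 = -9.
So g(t) = -4t² − 9, and g(8) = -265.

-265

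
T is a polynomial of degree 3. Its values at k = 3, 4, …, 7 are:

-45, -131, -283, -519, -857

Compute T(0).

First differences: -86, -152, -236, -338. Second differences: -66, -84, -102. Third differences: -18, -18.
Level-3 differences are constant, so T has degree 3.
Fitting a degree-3 polynomial gives T(k) = -3k³ + 3k² + 4k - 3.
Then T(0) = -3.

-3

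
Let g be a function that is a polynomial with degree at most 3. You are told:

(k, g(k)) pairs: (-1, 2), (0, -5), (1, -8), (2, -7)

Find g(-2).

First differences: -7, -3, 1. Second differences: 4, 4.
Level-2 differences are constant, so g has degree 2.
Fitting a degree-2 polynomial gives g(k) = 2k² - 5k - 5.
Then g(-2) = 13.

13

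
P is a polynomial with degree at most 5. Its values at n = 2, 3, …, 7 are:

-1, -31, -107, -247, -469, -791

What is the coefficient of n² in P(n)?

4

Write P(n) = an^5 + bn^4 + cn³ + dn² + en + p; the 6 given values yield a linear system in the 6 coefficients.
Solving, the top 2 coefficients vanish, and P(n) = -3n³ + 4n² + 7n - 7.
The coefficient of n² is 4.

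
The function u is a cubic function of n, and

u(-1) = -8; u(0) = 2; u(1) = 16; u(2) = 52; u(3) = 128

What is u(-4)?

-194

First differences: 10, 14, 36, 76. Second differences: 4, 22, 40. Third differences: 18, 18.
Level-3 differences are constant, so u has degree 3.
Fitting a degree-3 polynomial gives u(n) = 3n³ + 2n² + 9n + 2.
Then u(-4) = -194.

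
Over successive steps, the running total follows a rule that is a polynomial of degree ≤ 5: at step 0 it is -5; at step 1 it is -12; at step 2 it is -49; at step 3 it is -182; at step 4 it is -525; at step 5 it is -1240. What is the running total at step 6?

-2537

Write the value at k as g(k).
First differences: -7, -37, -133, -343, -715. Second differences: -30, -96, -210, -372. Third differences: -66, -114, -162. Fourth differences: -48, -48.
Level-4 differences are constant, so g has degree 4.
Fitting a degree-4 polynomial gives g(k) = -2k^4 + k³ - 4k² - 2k - 5.
Then g(6) = -2537.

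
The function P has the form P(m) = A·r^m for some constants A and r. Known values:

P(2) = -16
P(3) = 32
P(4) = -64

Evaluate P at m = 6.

-256

Consecutive ratio: 32/(-16) = -2, and -64/32 = -2, so r = -2.
Then A·(-2)^2 = -16 gives A = -4, and P(m) = -4·(-2)^m.
P(6) = -4·(-2)^6 = -256.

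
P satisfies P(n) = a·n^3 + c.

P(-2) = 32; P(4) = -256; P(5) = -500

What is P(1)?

-4

From P(-2) = 32 and P(4) = -256: -8a + c = 32 and 64a + c = -256.
Subtracting: 72a = -288, so a = -4; then c = 32 − (-4)·(-8) = 0.
So P(n) = -4n³ + 0, and P(1) = -4.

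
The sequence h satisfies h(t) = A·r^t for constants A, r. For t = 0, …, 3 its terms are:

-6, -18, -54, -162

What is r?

Consecutive ratio: -18/(-6) = 3, and -54/(-18) = 3, so r = 3.
Then A·3^0 = -6 gives A = -6, and h(t) = -6·3^t.

3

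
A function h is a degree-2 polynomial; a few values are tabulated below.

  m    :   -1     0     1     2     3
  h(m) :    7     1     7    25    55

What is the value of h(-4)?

97

First differences: -6, 6, 18, 30. Second differences: 12, 12, 12.
Level-2 differences are constant, so h has degree 2.
Fitting a degree-2 polynomial gives h(m) = 6m² + 1.
Then h(-4) = 97.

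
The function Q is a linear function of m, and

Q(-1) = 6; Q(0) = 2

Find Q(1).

Write Q(m) = am + b; the 2 given values yield a linear system in the 2 coefficients.
Solving, Q(m) = -4m + 2.
Then Q(1) = -2.

-2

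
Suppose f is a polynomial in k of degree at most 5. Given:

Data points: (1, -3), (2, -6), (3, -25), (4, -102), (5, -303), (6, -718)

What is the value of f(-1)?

3

Write f(k) = ak^5 + bk^4 + ck³ + dk² + ek + p; the 6 given values yield a linear system in the 6 coefficients.
Solving, the leading coefficient vanishes, and f(k) = -k^4 + 3k³ - k² - 6k + 2.
Then f(-1) = 3.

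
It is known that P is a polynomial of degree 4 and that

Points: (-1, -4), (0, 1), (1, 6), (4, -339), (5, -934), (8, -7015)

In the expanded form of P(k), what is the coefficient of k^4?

Write P(k) = ak^4 + bk³ + ck² + dk + e; the 6 given values yield a linear system in the 5 coefficients.
Solving, P(k) = -2k^4 + 2k³ + 2k² + 3k + 1.
The coefficient of k^4 is -2.

-2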